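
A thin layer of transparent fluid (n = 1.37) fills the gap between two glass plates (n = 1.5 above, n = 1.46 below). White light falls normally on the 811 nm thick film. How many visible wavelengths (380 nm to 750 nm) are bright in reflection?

Top surface (1.5 → 1.37): reflection off a lower-index medium gives no phase shift.
Ray reflecting at the bottom interface goes from n = 1.37 toward n = 1.46: a half-wave phase shift.
The two reflections differ by half a wavelength.
So the condition for constructive reflection is 2 n t = (m + ½) λ.
λ = 2 n t / (m + ½) = 2222 / (m + ½) nm.
m=2: 889 nm (IR); m=3: 635 nm (visible); m=4: 494 nm (visible); m=5: 404 nm (visible); m=6: 342 nm (UV).

3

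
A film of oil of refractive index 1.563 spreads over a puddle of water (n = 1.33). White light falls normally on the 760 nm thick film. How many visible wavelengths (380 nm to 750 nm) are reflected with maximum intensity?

3

At the upper boundary (n = 1.0 to n = 1.563) the reflected ray undergoes a half-wave phase shift.
Ray reflecting at the bottom interface goes from n = 1.563 toward n = 1.33: no phase shift.
Net: one phase inversion between the two reflected rays.
For maximum reflection here: 2 n t = (m + ½) λ.
λ = 2 n t / (m + ½) = 2376 / (m + ½) nm.
m=2: 950 nm (IR); m=3: 679 nm (visible); m=4: 528 nm (visible); m=5: 432 nm (visible); m=6: 366 nm (UV).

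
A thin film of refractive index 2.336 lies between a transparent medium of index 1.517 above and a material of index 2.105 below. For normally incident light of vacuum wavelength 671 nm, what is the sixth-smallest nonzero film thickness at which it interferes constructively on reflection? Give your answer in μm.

Top surface (1.517 → 2.336): reflection off a higher-index medium gives a half-wave phase shift.
Ray reflecting at the bottom interface goes from n = 2.336 toward n = 2.105: no phase shift.
Net: one phase inversion between the two reflected rays.
For maximum reflection here: 2 n t = (m + ½) λ.
The sixth-smallest nonzero thickness corresponds to m = 5: t = (m + ½) λ / (2 n) = 5.50 × 671 / (2 × 2.336) = 790 nm.

0.790 μm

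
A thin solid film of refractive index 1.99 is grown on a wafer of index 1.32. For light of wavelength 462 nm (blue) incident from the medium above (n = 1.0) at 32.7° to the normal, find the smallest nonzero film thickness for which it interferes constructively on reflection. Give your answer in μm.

0.0603 μm

Ray reflecting at the top interface goes from n = 1.0 toward n = 1.99: a half-wave phase shift.
Ray reflecting at the bottom interface goes from n = 1.99 toward n = 1.32: no phase shift.
The two reflections differ by half a wavelength.
So the condition for constructive reflection is 2 n t cos θ_r = (m + ½) λ.
Snell's law: 1.0 sin 32.7° = 1.99 sin θ_r → sin θ_r = 0.271, cos θ_r = 0.962.
Minimum at m = 0: t = λ / (4 n cos θ_r) = 462 / (4 × 1.99 × 0.962) = 60.3 nm.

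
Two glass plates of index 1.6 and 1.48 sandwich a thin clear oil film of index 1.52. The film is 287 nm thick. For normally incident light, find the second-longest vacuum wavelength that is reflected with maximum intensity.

At the upper boundary (n = 1.6 to n = 1.52) the reflected ray undergoes no phase shift.
Bottom surface (1.52 → 1.48): reflection off a lower-index medium gives no phase shift.
The two reflections carry the same phase change, so no net offset.
For strong reflection here: 2 n t = m λ.
λ = 2 n t / m. The second-longest wavelength is m = 2: λ = 2 × 1.52 × 287 / 2.00 = 436 nm.

436 nm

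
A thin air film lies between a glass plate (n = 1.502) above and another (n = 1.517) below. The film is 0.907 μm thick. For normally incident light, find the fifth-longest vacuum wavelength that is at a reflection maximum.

Top surface (1.502 → 1.0): reflection off a lower-index medium gives no phase shift.
Ray reflecting at the bottom interface goes from n = 1.0 toward n = 1.517: a half-wave phase shift.
Exactly one π shift → a net half-wave offset.
So the condition for constructive reflection is 2 n t = (m + ½) λ.
λ = 2 n t / (m + ½). The fifth-longest wavelength is m = 4: λ = 2 × 1.0 × 907 / 4.50 = 403 nm.

403 nm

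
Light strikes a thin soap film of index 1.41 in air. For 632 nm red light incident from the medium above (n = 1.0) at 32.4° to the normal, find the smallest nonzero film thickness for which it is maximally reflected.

At the upper boundary (n = 1.0 to n = 1.41) the reflected ray undergoes a half-wave phase shift.
At the lower boundary (n = 1.41 to n = 1.0) the reflected ray undergoes no phase shift.
The two reflections differ by half a wavelength.
With one net inversion, constructive interference in reflection requires 2 n t cos θ_r = (m + ½) λ.
Snell's law: 1.0 sin 32.4° = 1.41 sin θ_r → sin θ_r = 0.380, cos θ_r = 0.925.
Minimum at m = 0: t = λ / (4 n cos θ_r) = 632 / (4 × 1.41 × 0.925) = 121 nm.

121 nm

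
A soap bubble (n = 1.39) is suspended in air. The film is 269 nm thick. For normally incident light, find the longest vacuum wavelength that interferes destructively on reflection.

748 nm

At the upper boundary (n = 1.0 to n = 1.39) the reflected ray undergoes a half-wave phase shift.
Ray reflecting at the bottom interface goes from n = 1.39 toward n = 1.0: no phase shift.
Exactly one π shift → a net half-wave offset.
For dark reflection here: 2 n t = m λ.
λ = 2 n t / m. The longest wavelength is m = 1: λ = 2 × 1.39 × 269 / 1.00 = 748 nm.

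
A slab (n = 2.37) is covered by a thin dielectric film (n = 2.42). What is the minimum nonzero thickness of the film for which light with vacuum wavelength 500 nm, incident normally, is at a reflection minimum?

103 nm

Ray reflecting at the top interface goes from n = 1.0 toward n = 2.42: a half-wave phase shift.
Ray reflecting at the bottom interface goes from n = 2.42 toward n = 2.37: no phase shift.
Net: one phase inversion between the two reflected rays.
With one net inversion, destructive interference in reflection requires 2 n t = m λ.
Minimum nonzero at m = 1: t = λ / (2 n) = 500 / (2 × 2.42) = 103 nm.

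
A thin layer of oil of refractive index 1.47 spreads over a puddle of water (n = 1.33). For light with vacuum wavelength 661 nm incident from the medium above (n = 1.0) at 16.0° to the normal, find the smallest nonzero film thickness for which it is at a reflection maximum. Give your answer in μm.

0.114 μm

Top surface (1.0 → 1.47): reflection off a higher-index medium gives a half-wave phase shift.
Bottom surface (1.47 → 1.33): reflection off a lower-index medium gives no phase shift.
Net: one phase inversion between the two reflected rays.
With one net inversion, constructive interference in reflection requires 2 n t cos θ_r = (m + ½) λ.
Snell's law: 1.0 sin 16.0° = 1.47 sin θ_r → sin θ_r = 0.188, cos θ_r = 0.982.
Minimum at m = 0: t = λ / (4 n cos θ_r) = 661 / (4 × 1.47 × 0.982) = 114 nm.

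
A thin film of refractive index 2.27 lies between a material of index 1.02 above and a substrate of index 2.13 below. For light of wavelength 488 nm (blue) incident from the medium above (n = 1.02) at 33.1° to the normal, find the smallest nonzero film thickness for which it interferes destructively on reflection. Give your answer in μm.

Top surface (1.02 → 2.27): reflection off a higher-index medium gives a half-wave phase shift.
Ray reflecting at the bottom interface goes from n = 2.27 toward n = 2.13: no phase shift.
Exactly one π shift → a net half-wave offset.
With one net inversion, destructive interference in reflection requires 2 n t cos θ_r = m λ.
Snell's law: 1.02 sin 33.1° = 2.27 sin θ_r → sin θ_r = 0.245, cos θ_r = 0.969.
Minimum nonzero at m = 1: t = λ / (2 n cos θ_r) = 488 / (2 × 2.27 × 0.969) = 111 nm.

0.111 μm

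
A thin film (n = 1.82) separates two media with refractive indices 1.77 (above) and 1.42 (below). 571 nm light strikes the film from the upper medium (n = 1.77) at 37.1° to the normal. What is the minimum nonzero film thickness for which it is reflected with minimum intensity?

194 nm

Ray reflecting at the top interface goes from n = 1.77 toward n = 1.82: a half-wave phase shift.
At the lower boundary (n = 1.82 to n = 1.42) the reflected ray undergoes no phase shift.
Exactly one π shift → a net half-wave offset.
For weak reflection here: 2 n t cos θ_r = m λ.
Snell's law: 1.77 sin 37.1° = 1.82 sin θ_r → sin θ_r = 0.587, cos θ_r = 0.810.
Minimum nonzero at m = 1: t = λ / (2 n cos θ_r) = 571 / (2 × 1.82 × 0.810) = 194 nm.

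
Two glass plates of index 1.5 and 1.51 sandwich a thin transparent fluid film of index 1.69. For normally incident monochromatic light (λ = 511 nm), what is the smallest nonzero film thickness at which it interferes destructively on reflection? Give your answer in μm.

At the upper boundary (n = 1.5 to n = 1.69) the reflected ray undergoes a half-wave phase shift.
At the lower boundary (n = 1.69 to n = 1.51) the reflected ray undergoes no phase shift.
The two reflections differ by half a wavelength.
For dark reflection here: 2 n t = m λ.
The smallest nonzero thickness corresponds to m = 1: t = m λ / (2 n) = 1.00 × 511 / (2 × 1.69) = 151 nm.

0.151 μm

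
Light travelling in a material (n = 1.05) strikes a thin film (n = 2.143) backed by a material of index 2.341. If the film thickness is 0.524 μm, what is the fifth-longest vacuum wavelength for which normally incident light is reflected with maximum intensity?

449 nm

Ray reflecting at the top interface goes from n = 1.05 toward n = 2.143: a half-wave phase shift.
Ray reflecting at the bottom interface goes from n = 2.143 toward n = 2.341: a half-wave phase shift.
Net: no relative phase inversion (both shifts match).
With no net inversion, constructive interference in reflection requires 2 n t = m λ.
λ = 2 n t / m. The fifth-longest wavelength is m = 5: λ = 2 × 2.143 × 524 / 5.00 = 449 nm.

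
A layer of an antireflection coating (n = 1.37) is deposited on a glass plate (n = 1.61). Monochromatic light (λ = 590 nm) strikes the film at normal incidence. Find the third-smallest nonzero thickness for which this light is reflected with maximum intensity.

At the upper boundary (n = 1.0 to n = 1.37) the reflected ray undergoes a half-wave phase shift.
At the lower boundary (n = 1.37 to n = 1.61) the reflected ray undergoes a half-wave phase shift.
Net: no relative phase inversion (both shifts match).
For bright reflection here: 2 n t = m λ.
The third-smallest nonzero thickness corresponds to m = 3: t = m λ / (2 n) = 3.00 × 590 / (2 × 1.37) = 646 nm.

646 nm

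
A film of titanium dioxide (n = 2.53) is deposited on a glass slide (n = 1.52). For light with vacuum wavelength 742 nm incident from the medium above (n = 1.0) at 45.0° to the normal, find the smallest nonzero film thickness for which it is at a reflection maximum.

At the upper boundary (n = 1.0 to n = 2.53) the reflected ray undergoes a half-wave phase shift.
Ray reflecting at the bottom interface goes from n = 2.53 toward n = 1.52: no phase shift.
Exactly one π shift → a net half-wave offset.
So the condition for constructive reflection is 2 n t cos θ_r = (m + ½) λ.
Snell's law: 1.0 sin 45.0° = 2.53 sin θ_r → sin θ_r = 0.279, cos θ_r = 0.960.
Minimum at m = 0: t = λ / (4 n cos θ_r) = 742 / (4 × 2.53 × 0.960) = 76.4 nm.

76.4 nm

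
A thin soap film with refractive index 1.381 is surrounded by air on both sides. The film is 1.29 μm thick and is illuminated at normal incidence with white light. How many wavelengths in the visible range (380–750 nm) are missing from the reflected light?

Top surface (1.0 → 1.381): reflection off a higher-index medium gives a half-wave phase shift.
At the lower boundary (n = 1.381 to n = 1.0) the reflected ray undergoes no phase shift.
Net: one phase inversion between the two reflected rays.
With one net inversion, destructive interference in reflection requires 2 n t = m λ.
λ = 2 n t / m = 3563 / m nm.
m=4: 891 nm (IR); m=5: 713 nm (visible); m=6: 594 nm (visible); m=7: 509 nm (visible); m=8: 445 nm (visible); m=9: 396 nm (visible); m=10: 356 nm (UV).

5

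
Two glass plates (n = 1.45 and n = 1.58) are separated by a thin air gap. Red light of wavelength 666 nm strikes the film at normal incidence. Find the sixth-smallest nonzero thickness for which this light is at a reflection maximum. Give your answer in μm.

1.83 μm

At the upper boundary (n = 1.45 to n = 1.0) the reflected ray undergoes no phase shift.
Bottom surface (1.0 → 1.58): reflection off a higher-index medium gives a half-wave phase shift.
Net: one phase inversion between the two reflected rays.
For bright reflection here: 2 n t = (m + ½) λ.
The sixth-smallest nonzero thickness corresponds to m = 5: t = (m + ½) λ / (2 n) = 5.50 × 666 / (2 × 1.0) = 1832 nm.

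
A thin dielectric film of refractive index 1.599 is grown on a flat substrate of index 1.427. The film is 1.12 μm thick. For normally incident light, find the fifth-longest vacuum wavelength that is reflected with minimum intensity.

716 nm

Ray reflecting at the top interface goes from n = 1.0 toward n = 1.599: a half-wave phase shift.
Bottom surface (1.599 → 1.427): reflection off a lower-index medium gives no phase shift.
Exactly one π shift → a net half-wave offset.
With one net inversion, destructive interference in reflection requires 2 n t = m λ.
λ = 2 n t / m. The fifth-longest wavelength is m = 5: λ = 2 × 1.599 × 1120 / 5.00 = 716 nm.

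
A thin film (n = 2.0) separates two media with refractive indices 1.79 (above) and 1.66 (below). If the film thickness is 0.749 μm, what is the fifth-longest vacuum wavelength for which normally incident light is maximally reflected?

Top surface (1.79 → 2.0): reflection off a higher-index medium gives a half-wave phase shift.
Bottom surface (2.0 → 1.66): reflection off a lower-index medium gives no phase shift.
Exactly one π shift → a net half-wave offset.
So the condition for constructive reflection is 2 n t = (m + ½) λ.
λ = 2 n t / (m + ½). The fifth-longest wavelength is m = 4: λ = 2 × 2.0 × 749 / 4.50 = 666 nm.

666 nm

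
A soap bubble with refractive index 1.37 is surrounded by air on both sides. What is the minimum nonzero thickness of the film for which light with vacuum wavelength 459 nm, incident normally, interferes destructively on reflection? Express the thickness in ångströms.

Top surface (1.0 → 1.37): reflection off a higher-index medium gives a half-wave phase shift.
Bottom surface (1.37 → 1.0): reflection off a lower-index medium gives no phase shift.
The two reflections differ by half a wavelength.
For dark reflection here: 2 n t = m λ.
Minimum nonzero at m = 1: t = λ / (2 n) = 459 / (2 × 1.37) = 168 nm.

1675 Å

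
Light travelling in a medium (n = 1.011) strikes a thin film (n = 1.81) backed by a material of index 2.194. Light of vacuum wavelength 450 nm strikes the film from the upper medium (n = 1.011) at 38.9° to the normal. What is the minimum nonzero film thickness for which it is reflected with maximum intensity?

At the upper boundary (n = 1.011 to n = 1.81) the reflected ray undergoes a half-wave phase shift.
At the lower boundary (n = 1.81 to n = 2.194) the reflected ray undergoes a half-wave phase shift.
The two reflections carry the same phase change, so no net offset.
For bright reflection here: 2 n t cos θ_r = m λ.
Snell's law: 1.011 sin 38.9° = 1.81 sin θ_r → sin θ_r = 0.351, cos θ_r = 0.936.
Minimum nonzero at m = 1: t = λ / (2 n cos θ_r) = 450 / (2 × 1.81 × 0.936) = 133 nm.

133 nm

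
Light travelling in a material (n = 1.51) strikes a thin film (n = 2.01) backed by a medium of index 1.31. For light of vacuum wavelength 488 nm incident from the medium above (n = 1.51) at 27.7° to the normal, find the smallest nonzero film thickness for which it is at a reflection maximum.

64.8 nm

Top surface (1.51 → 2.01): reflection off a higher-index medium gives a half-wave phase shift.
Bottom surface (2.01 → 1.31): reflection off a lower-index medium gives no phase shift.
The two reflections differ by half a wavelength.
With one net inversion, constructive interference in reflection requires 2 n t cos θ_r = (m + ½) λ.
Snell's law: 1.51 sin 27.7° = 2.01 sin θ_r → sin θ_r = 0.349, cos θ_r = 0.937.
Minimum at m = 0: t = λ / (4 n cos θ_r) = 488 / (4 × 2.01 × 0.937) = 64.8 nm.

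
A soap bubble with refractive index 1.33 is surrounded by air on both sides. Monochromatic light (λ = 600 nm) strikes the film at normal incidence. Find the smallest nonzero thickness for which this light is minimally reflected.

226 nm

Ray reflecting at the top interface goes from n = 1.0 toward n = 1.33: a half-wave phase shift.
Bottom surface (1.33 → 1.0): reflection off a lower-index medium gives no phase shift.
Net: one phase inversion between the two reflected rays.
For dark reflection here: 2 n t = m λ.
The smallest nonzero thickness corresponds to m = 1: t = m λ / (2 n) = 1.00 × 600 / (2 × 1.33) = 226 nm.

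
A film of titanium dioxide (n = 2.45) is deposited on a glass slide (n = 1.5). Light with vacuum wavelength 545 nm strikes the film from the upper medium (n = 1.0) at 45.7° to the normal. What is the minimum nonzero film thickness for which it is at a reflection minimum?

116 nm

Top surface (1.0 → 2.45): reflection off a higher-index medium gives a half-wave phase shift.
Ray reflecting at the bottom interface goes from n = 2.45 toward n = 1.5: no phase shift.
Net: one phase inversion between the two reflected rays.
With one net inversion, destructive interference in reflection requires 2 n t cos θ_r = m λ.
Snell's law: 1.0 sin 45.7° = 2.45 sin θ_r → sin θ_r = 0.292, cos θ_r = 0.956.
Minimum nonzero at m = 1: t = λ / (2 n cos θ_r) = 545 / (2 × 2.45 × 0.956) = 116 nm.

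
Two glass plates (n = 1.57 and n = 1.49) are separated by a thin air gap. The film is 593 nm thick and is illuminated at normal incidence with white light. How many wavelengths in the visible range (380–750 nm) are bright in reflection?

At the upper boundary (n = 1.57 to n = 1.0) the reflected ray undergoes no phase shift.
Ray reflecting at the bottom interface goes from n = 1.0 toward n = 1.49: a half-wave phase shift.
Exactly one π shift → a net half-wave offset.
With one net inversion, constructive interference in reflection requires 2 n t = (m + ½) λ.
λ = 2 n t / (m + ½) = 1186 / (m + ½) nm.
m=1: 791 nm (IR); m=2: 474 nm (visible); m=3: 339 nm (UV).

1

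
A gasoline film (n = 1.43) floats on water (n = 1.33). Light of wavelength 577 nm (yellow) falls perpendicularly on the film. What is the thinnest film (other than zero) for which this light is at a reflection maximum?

Top surface (1.0 → 1.43): reflection off a higher-index medium gives a half-wave phase shift.
At the lower boundary (n = 1.43 to n = 1.33) the reflected ray undergoes no phase shift.
The two reflections differ by half a wavelength.
So the condition for constructive reflection is 2 n t = (m + ½) λ.
Minimum at m = 0: t = λ / (4 n) = 577 / (4 × 1.43) = 101 nm.

101 nm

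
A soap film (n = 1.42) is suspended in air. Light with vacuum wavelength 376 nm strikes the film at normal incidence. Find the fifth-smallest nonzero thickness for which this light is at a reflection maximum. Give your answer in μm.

Top surface (1.0 → 1.42): reflection off a higher-index medium gives a half-wave phase shift.
Ray reflecting at the bottom interface goes from n = 1.42 toward n = 1.0: no phase shift.
Net: one phase inversion between the two reflected rays.
So the condition for constructive reflection is 2 n t = (m + ½) λ.
The fifth-smallest nonzero thickness corresponds to m = 4: t = (m + ½) λ / (2 n) = 4.50 × 376 / (2 × 1.42) = 596 nm.

0.596 μm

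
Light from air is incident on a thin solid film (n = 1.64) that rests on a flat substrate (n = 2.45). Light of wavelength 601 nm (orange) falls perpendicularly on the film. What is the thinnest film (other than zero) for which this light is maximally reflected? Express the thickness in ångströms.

1832 Å

Ray reflecting at the top interface goes from n = 1.0 toward n = 1.64: a half-wave phase shift.
Ray reflecting at the bottom interface goes from n = 1.64 toward n = 2.45: a half-wave phase shift.
Zero or two π shifts → no net half-wave offset.
For bright reflection here: 2 n t = m λ.
Minimum nonzero at m = 1: t = λ / (2 n) = 601 / (2 × 1.64) = 183 nm.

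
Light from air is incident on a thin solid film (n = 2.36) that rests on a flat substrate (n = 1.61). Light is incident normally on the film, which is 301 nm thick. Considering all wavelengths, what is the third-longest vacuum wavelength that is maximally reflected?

At the upper boundary (n = 1.0 to n = 2.36) the reflected ray undergoes a half-wave phase shift.
At the lower boundary (n = 2.36 to n = 1.61) the reflected ray undergoes no phase shift.
Exactly one π shift → a net half-wave offset.
So the condition for constructive reflection is 2 n t = (m + ½) λ.
λ = 2 n t / (m + ½). The third-longest wavelength is m = 2: λ = 2 × 2.36 × 301 / 2.50 = 568 nm.

568 nm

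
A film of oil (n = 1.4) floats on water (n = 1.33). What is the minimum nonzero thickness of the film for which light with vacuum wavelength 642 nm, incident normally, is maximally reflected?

115 nm

Ray reflecting at the top interface goes from n = 1.0 toward n = 1.4: a half-wave phase shift.
Bottom surface (1.4 → 1.33): reflection off a lower-index medium gives no phase shift.
Exactly one π shift → a net half-wave offset.
For bright reflection here: 2 n t = (m + ½) λ.
Minimum at m = 0: t = λ / (4 n) = 642 / (4 × 1.4) = 115 nm.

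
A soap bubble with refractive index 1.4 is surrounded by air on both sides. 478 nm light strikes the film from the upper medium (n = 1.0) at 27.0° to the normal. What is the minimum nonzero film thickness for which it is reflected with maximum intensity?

90.2 nm

Ray reflecting at the top interface goes from n = 1.0 toward n = 1.4: a half-wave phase shift.
Ray reflecting at the bottom interface goes from n = 1.4 toward n = 1.0: no phase shift.
Net: one phase inversion between the two reflected rays.
For maximum reflection here: 2 n t cos θ_r = (m + ½) λ.
Snell's law: 1.0 sin 27.0° = 1.4 sin θ_r → sin θ_r = 0.324, cos θ_r = 0.946.
Minimum at m = 0: t = λ / (4 n cos θ_r) = 478 / (4 × 1.4 × 0.946) = 90.2 nm.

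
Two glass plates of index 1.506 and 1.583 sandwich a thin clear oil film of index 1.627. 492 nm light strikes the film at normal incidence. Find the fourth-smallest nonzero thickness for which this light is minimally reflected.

Top surface (1.506 → 1.627): reflection off a higher-index medium gives a half-wave phase shift.
Ray reflecting at the bottom interface goes from n = 1.627 toward n = 1.583: no phase shift.
Exactly one π shift → a net half-wave offset.
So the condition for destructive reflection is 2 n t = m λ.
The fourth-smallest nonzero thickness corresponds to m = 4: t = m λ / (2 n) = 4.00 × 492 / (2 × 1.627) = 605 nm.

605 nm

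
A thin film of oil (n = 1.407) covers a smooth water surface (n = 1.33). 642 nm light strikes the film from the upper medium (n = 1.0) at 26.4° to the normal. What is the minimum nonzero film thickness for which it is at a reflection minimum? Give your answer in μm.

At the upper boundary (n = 1.0 to n = 1.407) the reflected ray undergoes a half-wave phase shift.
Ray reflecting at the bottom interface goes from n = 1.407 toward n = 1.33: no phase shift.
Net: one phase inversion between the two reflected rays.
For dark reflection here: 2 n t cos θ_r = m λ.
Snell's law: 1.0 sin 26.4° = 1.407 sin θ_r → sin θ_r = 0.316, cos θ_r = 0.949.
Minimum nonzero at m = 1: t = λ / (2 n cos θ_r) = 642 / (2 × 1.407 × 0.949) = 240 nm.

0.240 μm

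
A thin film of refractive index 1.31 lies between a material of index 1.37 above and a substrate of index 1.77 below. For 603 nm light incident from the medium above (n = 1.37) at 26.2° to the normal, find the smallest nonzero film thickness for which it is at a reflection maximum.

130 nm

At the upper boundary (n = 1.37 to n = 1.31) the reflected ray undergoes no phase shift.
At the lower boundary (n = 1.31 to n = 1.77) the reflected ray undergoes a half-wave phase shift.
Exactly one π shift → a net half-wave offset.
With one net inversion, constructive interference in reflection requires 2 n t cos θ_r = (m + ½) λ.
Snell's law: 1.37 sin 26.2° = 1.31 sin θ_r → sin θ_r = 0.462, cos θ_r = 0.887.
Minimum at m = 0: t = λ / (4 n cos θ_r) = 603 / (4 × 1.31 × 0.887) = 130 nm.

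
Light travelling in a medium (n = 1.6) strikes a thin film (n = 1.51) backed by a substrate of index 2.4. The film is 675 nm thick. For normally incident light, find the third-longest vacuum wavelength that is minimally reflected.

680 nm

Top surface (1.6 → 1.51): reflection off a lower-index medium gives no phase shift.
Bottom surface (1.51 → 2.4): reflection off a higher-index medium gives a half-wave phase shift.
Exactly one π shift → a net half-wave offset.
For weak reflection here: 2 n t = m λ.
λ = 2 n t / m. The third-longest wavelength is m = 3: λ = 2 × 1.51 × 675 / 3.00 = 680 nm.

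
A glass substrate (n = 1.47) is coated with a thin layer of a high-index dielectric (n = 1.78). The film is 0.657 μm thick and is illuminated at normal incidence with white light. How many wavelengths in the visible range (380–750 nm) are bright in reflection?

3

Top surface (1.0 → 1.78): reflection off a higher-index medium gives a half-wave phase shift.
Ray reflecting at the bottom interface goes from n = 1.78 toward n = 1.47: no phase shift.
The two reflections differ by half a wavelength.
With one net inversion, constructive interference in reflection requires 2 n t = (m + ½) λ.
λ = 2 n t / (m + ½) = 2339 / (m + ½) nm.
m=2: 936 nm (IR); m=3: 668 nm (visible); m=4: 520 nm (visible); m=5: 425 nm (visible); m=6: 360 nm (UV).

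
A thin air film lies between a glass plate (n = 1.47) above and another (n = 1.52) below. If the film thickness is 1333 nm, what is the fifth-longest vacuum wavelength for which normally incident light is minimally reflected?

533 nm

Ray reflecting at the top interface goes from n = 1.47 toward n = 1.0: no phase shift.
Bottom surface (1.0 → 1.52): reflection off a higher-index medium gives a half-wave phase shift.
The two reflections differ by half a wavelength.
For dark reflection here: 2 n t = m λ.
λ = 2 n t / m. The fifth-longest wavelength is m = 5: λ = 2 × 1.0 × 1333 / 5.00 = 533 nm.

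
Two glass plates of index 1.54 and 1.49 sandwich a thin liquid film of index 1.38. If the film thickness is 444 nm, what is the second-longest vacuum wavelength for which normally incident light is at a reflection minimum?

Ray reflecting at the top interface goes from n = 1.54 toward n = 1.38: no phase shift.
Bottom surface (1.38 → 1.49): reflection off a higher-index medium gives a half-wave phase shift.
The two reflections differ by half a wavelength.
With one net inversion, destructive interference in reflection requires 2 n t = m λ.
λ = 2 n t / m. The second-longest wavelength is m = 2: λ = 2 × 1.38 × 444 / 2.00 = 613 nm.

613 nm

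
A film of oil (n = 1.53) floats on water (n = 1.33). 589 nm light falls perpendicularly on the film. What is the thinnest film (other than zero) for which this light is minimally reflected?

192 nm

At the upper boundary (n = 1.0 to n = 1.53) the reflected ray undergoes a half-wave phase shift.
At the lower boundary (n = 1.53 to n = 1.33) the reflected ray undergoes no phase shift.
The two reflections differ by half a wavelength.
So the condition for destructive reflection is 2 n t = m λ.
Minimum nonzero at m = 1: t = λ / (2 n) = 589 / (2 × 1.53) = 192 nm.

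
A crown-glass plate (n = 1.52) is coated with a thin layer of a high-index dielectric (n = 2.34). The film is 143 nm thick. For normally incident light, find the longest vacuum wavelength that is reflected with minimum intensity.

Ray reflecting at the top interface goes from n = 1.0 toward n = 2.34: a half-wave phase shift.
At the lower boundary (n = 2.34 to n = 1.52) the reflected ray undergoes no phase shift.
Exactly one π shift → a net half-wave offset.
For minimum reflection here: 2 n t = m λ.
λ = 2 n t / m. The longest wavelength is m = 1: λ = 2 × 2.34 × 143 / 1.00 = 669 nm.

669 nm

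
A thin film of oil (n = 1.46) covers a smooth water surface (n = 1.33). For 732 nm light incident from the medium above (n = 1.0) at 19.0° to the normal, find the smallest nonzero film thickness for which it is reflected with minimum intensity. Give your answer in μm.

0.257 μm

Ray reflecting at the top interface goes from n = 1.0 toward n = 1.46: a half-wave phase shift.
Bottom surface (1.46 → 1.33): reflection off a lower-index medium gives no phase shift.
Exactly one π shift → a net half-wave offset.
For minimum reflection here: 2 n t cos θ_r = m λ.
Snell's law: 1.0 sin 19.0° = 1.46 sin θ_r → sin θ_r = 0.223, cos θ_r = 0.975.
Minimum nonzero at m = 1: t = λ / (2 n cos θ_r) = 732 / (2 × 1.46 × 0.975) = 257 nm.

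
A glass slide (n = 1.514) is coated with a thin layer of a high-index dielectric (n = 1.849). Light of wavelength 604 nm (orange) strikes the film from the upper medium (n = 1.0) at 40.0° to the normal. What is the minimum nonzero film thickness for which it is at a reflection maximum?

Top surface (1.0 → 1.849): reflection off a higher-index medium gives a half-wave phase shift.
At the lower boundary (n = 1.849 to n = 1.514) the reflected ray undergoes no phase shift.
The two reflections differ by half a wavelength.
For maximum reflection here: 2 n t cos θ_r = (m + ½) λ.
Snell's law: 1.0 sin 40.0° = 1.849 sin θ_r → sin θ_r = 0.348, cos θ_r = 0.938.
Minimum at m = 0: t = λ / (4 n cos θ_r) = 604 / (4 × 1.849 × 0.938) = 87.1 nm.

87.1 nm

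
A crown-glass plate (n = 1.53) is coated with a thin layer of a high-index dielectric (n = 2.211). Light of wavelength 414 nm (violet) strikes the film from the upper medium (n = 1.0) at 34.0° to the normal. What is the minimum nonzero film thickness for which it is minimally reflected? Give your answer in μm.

0.0968 μm

At the upper boundary (n = 1.0 to n = 2.211) the reflected ray undergoes a half-wave phase shift.
At the lower boundary (n = 2.211 to n = 1.53) the reflected ray undergoes no phase shift.
Net: one phase inversion between the two reflected rays.
For dark reflection here: 2 n t cos θ_r = m λ.
Snell's law: 1.0 sin 34.0° = 2.211 sin θ_r → sin θ_r = 0.253, cos θ_r = 0.967.
Minimum nonzero at m = 1: t = λ / (2 n cos θ_r) = 414 / (2 × 2.211 × 0.967) = 96.8 nm.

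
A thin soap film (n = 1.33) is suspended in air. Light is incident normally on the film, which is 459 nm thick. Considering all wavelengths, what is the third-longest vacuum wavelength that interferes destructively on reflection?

At the upper boundary (n = 1.0 to n = 1.33) the reflected ray undergoes a half-wave phase shift.
Ray reflecting at the bottom interface goes from n = 1.33 toward n = 1.0: no phase shift.
The two reflections differ by half a wavelength.
So the condition for destructive reflection is 2 n t = m λ.
λ = 2 n t / m. The third-longest wavelength is m = 3: λ = 2 × 1.33 × 459 / 3.00 = 407 nm.

407 nm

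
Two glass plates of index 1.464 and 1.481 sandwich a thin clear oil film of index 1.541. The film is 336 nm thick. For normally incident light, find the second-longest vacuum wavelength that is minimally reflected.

At the upper boundary (n = 1.464 to n = 1.541) the reflected ray undergoes a half-wave phase shift.
Ray reflecting at the bottom interface goes from n = 1.541 toward n = 1.481: no phase shift.
Net: one phase inversion between the two reflected rays.
For minimum reflection here: 2 n t = m λ.
λ = 2 n t / m. The second-longest wavelength is m = 2: λ = 2 × 1.541 × 336 / 2.00 = 518 nm.

518 nm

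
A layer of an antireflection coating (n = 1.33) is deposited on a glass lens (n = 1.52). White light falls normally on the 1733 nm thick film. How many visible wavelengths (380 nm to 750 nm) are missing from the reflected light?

At the upper boundary (n = 1.0 to n = 1.33) the reflected ray undergoes a half-wave phase shift.
Bottom surface (1.33 → 1.52): reflection off a higher-index medium gives a half-wave phase shift.
Net: no relative phase inversion (both shifts match).
So the condition for destructive reflection is 2 n t = (m + ½) λ.
λ = 2 n t / (m + ½) = 4610 / (m + ½) nm.
m=5: 838 nm (IR); m=6: 709 nm (visible); m=7: 615 nm (visible); m=8: 542 nm (visible); m=9: 485 nm (visible); m=10: 439 nm (visible); m=11: 401 nm (visible); m=12: 369 nm (UV).

6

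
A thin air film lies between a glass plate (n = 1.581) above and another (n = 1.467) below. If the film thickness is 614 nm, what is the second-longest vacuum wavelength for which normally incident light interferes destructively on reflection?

614 nm

At the upper boundary (n = 1.581 to n = 1.0) the reflected ray undergoes no phase shift.
Bottom surface (1.0 → 1.467): reflection off a higher-index medium gives a half-wave phase shift.
Net: one phase inversion between the two reflected rays.
So the condition for destructive reflection is 2 n t = m λ.
λ = 2 n t / m. The second-longest wavelength is m = 2: λ = 2 × 1.0 × 614 / 2.00 = 614 nm.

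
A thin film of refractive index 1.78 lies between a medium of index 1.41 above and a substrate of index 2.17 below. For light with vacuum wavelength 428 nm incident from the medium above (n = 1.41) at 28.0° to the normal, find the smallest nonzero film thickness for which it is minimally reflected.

Ray reflecting at the top interface goes from n = 1.41 toward n = 1.78: a half-wave phase shift.
Ray reflecting at the bottom interface goes from n = 1.78 toward n = 2.17: a half-wave phase shift.
Net: no relative phase inversion (both shifts match).
So the condition for destructive reflection is 2 n t cos θ_r = (m + ½) λ.
Snell's law: 1.41 sin 28.0° = 1.78 sin θ_r → sin θ_r = 0.372, cos θ_r = 0.928.
Minimum at m = 0: t = λ / (4 n cos θ_r) = 428 / (4 × 1.78 × 0.928) = 64.8 nm.

64.8 nm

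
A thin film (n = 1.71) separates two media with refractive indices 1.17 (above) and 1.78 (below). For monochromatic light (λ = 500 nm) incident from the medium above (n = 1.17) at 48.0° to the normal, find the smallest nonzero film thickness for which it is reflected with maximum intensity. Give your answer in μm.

0.170 μm

At the upper boundary (n = 1.17 to n = 1.71) the reflected ray undergoes a half-wave phase shift.
Ray reflecting at the bottom interface goes from n = 1.71 toward n = 1.78: a half-wave phase shift.
The two reflections carry the same phase change, so no net offset.
So the condition for constructive reflection is 2 n t cos θ_r = m λ.
Snell's law: 1.17 sin 48.0° = 1.71 sin θ_r → sin θ_r = 0.508, cos θ_r = 0.861.
Minimum nonzero at m = 1: t = λ / (2 n cos θ_r) = 500 / (2 × 1.71 × 0.861) = 170 nm.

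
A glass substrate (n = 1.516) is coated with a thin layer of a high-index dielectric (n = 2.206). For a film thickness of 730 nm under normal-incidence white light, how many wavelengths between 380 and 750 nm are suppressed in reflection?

4

Top surface (1.0 → 2.206): reflection off a higher-index medium gives a half-wave phase shift.
Bottom surface (2.206 → 1.516): reflection off a lower-index medium gives no phase shift.
Exactly one π shift → a net half-wave offset.
So the condition for destructive reflection is 2 n t = m λ.
λ = 2 n t / m = 3221 / m nm.
m=4: 805 nm (IR); m=5: 644 nm (visible); m=6: 537 nm (visible); m=7: 460 nm (visible); m=8: 403 nm (visible); m=9: 358 nm (UV).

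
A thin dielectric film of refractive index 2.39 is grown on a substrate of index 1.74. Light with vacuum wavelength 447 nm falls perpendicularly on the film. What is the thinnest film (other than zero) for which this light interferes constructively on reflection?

46.8 nm

Ray reflecting at the top interface goes from n = 1.0 toward n = 2.39: a half-wave phase shift.
Ray reflecting at the bottom interface goes from n = 2.39 toward n = 1.74: no phase shift.
Net: one phase inversion between the two reflected rays.
For strong reflection here: 2 n t = (m + ½) λ.
Minimum at m = 0: t = λ / (4 n) = 447 / (4 × 2.39) = 46.8 nm.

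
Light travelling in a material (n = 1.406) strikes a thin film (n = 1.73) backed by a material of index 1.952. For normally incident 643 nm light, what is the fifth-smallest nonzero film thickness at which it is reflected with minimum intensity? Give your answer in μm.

0.836 μm

Ray reflecting at the top interface goes from n = 1.406 toward n = 1.73: a half-wave phase shift.
Ray reflecting at the bottom interface goes from n = 1.73 toward n = 1.952: a half-wave phase shift.
Zero or two π shifts → no net half-wave offset.
So the condition for destructive reflection is 2 n t = (m + ½) λ.
The fifth-smallest nonzero thickness corresponds to m = 4: t = (m + ½) λ / (2 n) = 4.50 × 643 / (2 × 1.73) = 836 nm.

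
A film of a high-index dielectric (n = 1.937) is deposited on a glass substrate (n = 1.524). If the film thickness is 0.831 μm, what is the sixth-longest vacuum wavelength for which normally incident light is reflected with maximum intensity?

Ray reflecting at the top interface goes from n = 1.0 toward n = 1.937: a half-wave phase shift.
Bottom surface (1.937 → 1.524): reflection off a lower-index medium gives no phase shift.
The two reflections differ by half a wavelength.
For maximum reflection here: 2 n t = (m + ½) λ.
λ = 2 n t / (m + ½). The sixth-longest wavelength is m = 5: λ = 2 × 1.937 × 831 / 5.50 = 585 nm.

585 nm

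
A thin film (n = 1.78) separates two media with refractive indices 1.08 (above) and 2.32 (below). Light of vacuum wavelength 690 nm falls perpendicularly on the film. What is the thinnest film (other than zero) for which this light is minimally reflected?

Ray reflecting at the top interface goes from n = 1.08 toward n = 1.78: a half-wave phase shift.
At the lower boundary (n = 1.78 to n = 2.32) the reflected ray undergoes a half-wave phase shift.
Zero or two π shifts → no net half-wave offset.
With no net inversion, destructive interference in reflection requires 2 n t = (m + ½) λ.
Minimum at m = 0: t = λ / (4 n) = 690 / (4 × 1.78) = 96.9 nm.

96.9 nm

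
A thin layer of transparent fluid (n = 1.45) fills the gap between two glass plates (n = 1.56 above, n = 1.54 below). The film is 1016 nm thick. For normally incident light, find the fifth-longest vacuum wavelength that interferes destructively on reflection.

Ray reflecting at the top interface goes from n = 1.56 toward n = 1.45: no phase shift.
At the lower boundary (n = 1.45 to n = 1.54) the reflected ray undergoes a half-wave phase shift.
The two reflections differ by half a wavelength.
So the condition for destructive reflection is 2 n t = m λ.
λ = 2 n t / m. The fifth-longest wavelength is m = 5: λ = 2 × 1.45 × 1016 / 5.00 = 589 nm.

589 nm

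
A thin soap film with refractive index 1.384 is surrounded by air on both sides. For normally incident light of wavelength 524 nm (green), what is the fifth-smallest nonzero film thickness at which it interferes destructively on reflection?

Ray reflecting at the top interface goes from n = 1.0 toward n = 1.384: a half-wave phase shift.
At the lower boundary (n = 1.384 to n = 1.0) the reflected ray undergoes no phase shift.
Exactly one π shift → a net half-wave offset.
With one net inversion, destructive interference in reflection requires 2 n t = m λ.
The fifth-smallest nonzero thickness corresponds to m = 5: t = m λ / (2 n) = 5.00 × 524 / (2 × 1.384) = 947 nm.

947 nm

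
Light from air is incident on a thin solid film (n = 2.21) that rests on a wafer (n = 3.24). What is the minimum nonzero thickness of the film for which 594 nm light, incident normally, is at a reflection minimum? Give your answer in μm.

Ray reflecting at the top interface goes from n = 1.0 toward n = 2.21: a half-wave phase shift.
At the lower boundary (n = 2.21 to n = 3.24) the reflected ray undergoes a half-wave phase shift.
The two reflections carry the same phase change, so no net offset.
For dark reflection here: 2 n t = (m + ½) λ.
Minimum at m = 0: t = λ / (4 n) = 594 / (4 × 2.21) = 67.2 nm.

0.0672 μm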